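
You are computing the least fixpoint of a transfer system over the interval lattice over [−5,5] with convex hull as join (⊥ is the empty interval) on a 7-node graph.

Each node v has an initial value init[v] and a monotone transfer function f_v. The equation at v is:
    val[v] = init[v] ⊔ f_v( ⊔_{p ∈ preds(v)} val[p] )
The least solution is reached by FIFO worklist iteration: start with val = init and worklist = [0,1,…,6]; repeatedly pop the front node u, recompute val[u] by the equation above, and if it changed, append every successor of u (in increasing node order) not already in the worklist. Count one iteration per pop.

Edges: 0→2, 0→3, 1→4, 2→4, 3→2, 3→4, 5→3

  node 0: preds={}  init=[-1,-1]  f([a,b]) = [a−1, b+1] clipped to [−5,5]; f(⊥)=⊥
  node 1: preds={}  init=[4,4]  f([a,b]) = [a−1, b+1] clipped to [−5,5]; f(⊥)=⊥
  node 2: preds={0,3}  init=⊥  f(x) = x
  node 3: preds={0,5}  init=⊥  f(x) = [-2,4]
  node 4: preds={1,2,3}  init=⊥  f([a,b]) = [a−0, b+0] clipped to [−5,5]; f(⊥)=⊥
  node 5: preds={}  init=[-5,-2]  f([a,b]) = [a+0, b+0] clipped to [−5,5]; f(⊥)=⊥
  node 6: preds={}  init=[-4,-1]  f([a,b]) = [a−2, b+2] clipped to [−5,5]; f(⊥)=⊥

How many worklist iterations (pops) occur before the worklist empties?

9

Trace (9 dequeues):
  [1] u=0 | in ⊥ | out [-1,-1] | ==
  [2] u=1 | in ⊥ | out [4,4] | ==
  [3] u=2 | in [-1,-1] | out [-1,-1] | prev ⊥ | push {}
  [4] u=3 | in [-5,-1] | out [-2,4] | prev ⊥ | push {2}
  [5] u=4 | in [-2,4] | out [-2,4] | prev ⊥ | push {}
  [6] u=5 | in ⊥ | out [-5,-2] | ==
  [7] u=6 | in ⊥ | out [-4,-1] | ==
  [8] u=2 | in [-2,4] | out [-2,4] | prev [-1,-1] | push {4}
  [9] u=4 | in [-2,4] | out [-2,4] | ==

Converged values:
  [0] [-1,-1]
  [1] [4,4]
  [2] [-2,4]
  [3] [-2,4]
  [4] [-2,4]
  [5] [-5,-2]
  [6] [-4,-1]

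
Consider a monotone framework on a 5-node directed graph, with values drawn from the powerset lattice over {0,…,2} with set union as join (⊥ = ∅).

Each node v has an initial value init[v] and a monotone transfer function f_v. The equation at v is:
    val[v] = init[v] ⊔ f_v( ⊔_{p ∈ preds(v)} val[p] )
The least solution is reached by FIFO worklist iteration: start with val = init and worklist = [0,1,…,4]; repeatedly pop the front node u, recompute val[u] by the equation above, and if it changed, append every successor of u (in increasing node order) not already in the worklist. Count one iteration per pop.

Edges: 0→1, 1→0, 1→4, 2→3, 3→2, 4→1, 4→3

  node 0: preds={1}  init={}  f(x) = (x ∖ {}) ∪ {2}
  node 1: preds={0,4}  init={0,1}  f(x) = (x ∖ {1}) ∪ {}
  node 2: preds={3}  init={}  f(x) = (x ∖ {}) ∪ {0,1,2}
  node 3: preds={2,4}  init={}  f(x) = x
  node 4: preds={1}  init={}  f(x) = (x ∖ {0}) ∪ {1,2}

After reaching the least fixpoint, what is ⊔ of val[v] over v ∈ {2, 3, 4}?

Iteration log — 9 steps:
  step 1. node 0  ⊔preds={0,1}  new={0,1,2}  old={}  +wl: 
  step 2. node 1  ⊔preds={0,1,2}  new={0,1,2}  old={0,1}  +wl: 0
  step 3. node 2  ⊔preds={}  new={0,1,2}  old={}  +wl: 
  step 4. node 3  ⊔preds={0,1,2}  new={0,1,2}  old={}  +wl: 2
  step 5. node 4  ⊔preds={0,1,2}  new={1,2}  old={}  +wl: 1,3
  step 6. node 0  ⊔preds={0,1,2}  new={0,1,2}  stable
  step 7. node 2  ⊔preds={0,1,2}  new={0,1,2}  stable
  step 8. node 1  ⊔preds={0,1,2}  new={0,1,2}  stable
  step 9. node 3  ⊔preds={0,1,2}  new={0,1,2}  stable

Least fixpoint reached:
  node 0: {0,1,2}
  node 1: {0,1,2}
  node 2: {0,1,2}
  node 3: {0,1,2}
  node 4: {1,2}

{0,1,2}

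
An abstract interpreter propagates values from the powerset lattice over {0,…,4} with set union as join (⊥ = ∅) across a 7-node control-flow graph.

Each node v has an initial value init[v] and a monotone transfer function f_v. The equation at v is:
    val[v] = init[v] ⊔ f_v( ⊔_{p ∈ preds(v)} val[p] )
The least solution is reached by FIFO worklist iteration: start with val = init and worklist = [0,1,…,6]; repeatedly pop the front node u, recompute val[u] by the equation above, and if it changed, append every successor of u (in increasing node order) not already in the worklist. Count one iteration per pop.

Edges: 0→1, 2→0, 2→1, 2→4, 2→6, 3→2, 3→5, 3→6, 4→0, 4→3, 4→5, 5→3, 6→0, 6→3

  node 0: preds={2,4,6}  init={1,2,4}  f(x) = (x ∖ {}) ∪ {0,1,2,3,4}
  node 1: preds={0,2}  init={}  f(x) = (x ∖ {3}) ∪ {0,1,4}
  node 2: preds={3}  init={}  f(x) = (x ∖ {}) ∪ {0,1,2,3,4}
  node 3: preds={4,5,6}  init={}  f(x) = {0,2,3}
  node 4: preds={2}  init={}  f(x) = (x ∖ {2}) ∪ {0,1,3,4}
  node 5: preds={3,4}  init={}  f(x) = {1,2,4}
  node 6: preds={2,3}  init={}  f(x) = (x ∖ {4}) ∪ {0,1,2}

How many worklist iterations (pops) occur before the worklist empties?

11

Trace (11 dequeues):
  [1] u=0 | in {} | out {0,1,2,3,4} | prev {1,2,4} | push {}
  [2] u=1 | in {0,1,2,3,4} | out {0,1,2,4} | prev {} | push {}
  [3] u=2 | in {} | out {0,1,2,3,4} | prev {} | push {0,1}
  [4] u=3 | in {} | out {0,2,3} | prev {} | push {2}
  [5] u=4 | in {0,1,2,3,4} | out {0,1,3,4} | prev {} | push {3}
  [6] u=5 | in {0,1,2,3,4} | out {1,2,4} | prev {} | push {}
  [7] u=6 | in {0,1,2,3,4} | out {0,1,2,3} | prev {} | push {}
  [8] u=0 | in {0,1,2,3,4} | out {0,1,2,3,4} | ==
  [9] u=1 | in {0,1,2,3,4} | out {0,1,2,4} | ==
  [10] u=2 | in {0,2,3} | out {0,1,2,3,4} | ==
  [11] u=3 | in {0,1,2,3,4} | out {0,2,3} | ==

Converged values:
  [0] {0,1,2,3,4}
  [1] {0,1,2,4}
  [2] {0,1,2,3,4}
  [3] {0,2,3}
  [4] {0,1,3,4}
  [5] {1,2,4}
  [6] {0,1,2,3}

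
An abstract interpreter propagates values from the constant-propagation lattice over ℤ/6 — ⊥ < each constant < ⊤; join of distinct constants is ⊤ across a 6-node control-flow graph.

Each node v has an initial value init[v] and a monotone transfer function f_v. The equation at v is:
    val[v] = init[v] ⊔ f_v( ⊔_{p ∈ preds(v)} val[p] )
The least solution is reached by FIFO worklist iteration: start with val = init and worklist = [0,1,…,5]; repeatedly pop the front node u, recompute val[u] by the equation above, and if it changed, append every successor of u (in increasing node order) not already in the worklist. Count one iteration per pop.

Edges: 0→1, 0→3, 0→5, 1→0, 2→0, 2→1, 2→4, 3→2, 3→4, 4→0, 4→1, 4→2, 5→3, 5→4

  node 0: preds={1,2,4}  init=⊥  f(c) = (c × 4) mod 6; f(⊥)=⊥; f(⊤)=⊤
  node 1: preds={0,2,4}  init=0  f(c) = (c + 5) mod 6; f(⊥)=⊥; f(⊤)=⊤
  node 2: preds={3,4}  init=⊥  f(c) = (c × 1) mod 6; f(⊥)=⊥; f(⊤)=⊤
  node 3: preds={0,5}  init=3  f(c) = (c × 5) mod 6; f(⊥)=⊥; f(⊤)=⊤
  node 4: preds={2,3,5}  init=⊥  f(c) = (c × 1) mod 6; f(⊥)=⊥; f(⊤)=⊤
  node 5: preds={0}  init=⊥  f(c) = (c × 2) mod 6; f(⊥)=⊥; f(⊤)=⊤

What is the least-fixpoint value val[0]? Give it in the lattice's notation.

Iteration log — 16 steps:
  step 1. node 0  ⊔preds=0  new=0  old=⊥  +wl: 
  step 2. node 1  ⊔preds=0  new=⊤  old=0  +wl: 0
  step 3. node 2  ⊔preds=3  new=3  old=⊥  +wl: 1
  step 4. node 3  ⊔preds=0  new=⊤  old=3  +wl: 2
  step 5. node 4  ⊔preds=⊤  new=⊤  old=⊥  +wl: 
  step 6. node 5  ⊔preds=0  new=0  old=⊥  +wl: 3,4
  step 7. node 0  ⊔preds=⊤  new=⊤  old=0  +wl: 5
  step 8. node 1  ⊔preds=⊤  new=⊤  stable
  step 9. node 2  ⊔preds=⊤  new=⊤  old=3  +wl: 0,1
  step 10. node 3  ⊔preds=⊤  new=⊤  stable
  step 11. node 4  ⊔preds=⊤  new=⊤  stable
  step 12. node 5  ⊔preds=⊤  new=⊤  old=0  +wl: 3,4
  step 13. node 0  ⊔preds=⊤  new=⊤  stable
  step 14. node 1  ⊔preds=⊤  new=⊤  stable
  step 15. node 3  ⊔preds=⊤  new=⊤  stable
  step 16. node 4  ⊔preds=⊤  new=⊤  stable

Least fixpoint reached:
  node 0: ⊤
  node 1: ⊤
  node 2: ⊤
  node 3: ⊤
  node 4: ⊤
  node 5: ⊤

⊤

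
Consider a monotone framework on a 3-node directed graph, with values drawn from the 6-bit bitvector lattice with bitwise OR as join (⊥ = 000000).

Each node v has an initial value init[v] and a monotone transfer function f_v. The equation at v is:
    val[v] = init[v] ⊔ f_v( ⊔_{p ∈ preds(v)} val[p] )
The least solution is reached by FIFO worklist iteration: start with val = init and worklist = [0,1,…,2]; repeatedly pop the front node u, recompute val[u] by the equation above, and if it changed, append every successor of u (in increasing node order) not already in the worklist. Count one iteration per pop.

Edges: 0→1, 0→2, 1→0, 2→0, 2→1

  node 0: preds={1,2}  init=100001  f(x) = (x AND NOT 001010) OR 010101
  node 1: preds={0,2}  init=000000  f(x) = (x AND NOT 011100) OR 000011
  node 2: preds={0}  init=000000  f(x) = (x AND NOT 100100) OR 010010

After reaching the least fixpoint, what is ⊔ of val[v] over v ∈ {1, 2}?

Trace (5 dequeues):
  [1] u=0 | in 000000 | out 110101 | prev 100001 | push {}
  [2] u=1 | in 110101 | out 100011 | prev 000000 | push {0}
  [3] u=2 | in 110101 | out 010011 | prev 000000 | push {1}
  [4] u=0 | in 110011 | out 110101 | ==
  [5] u=1 | in 110111 | out 100011 | ==

Converged values:
  [0] 110101
  [1] 100011
  [2] 010011

110011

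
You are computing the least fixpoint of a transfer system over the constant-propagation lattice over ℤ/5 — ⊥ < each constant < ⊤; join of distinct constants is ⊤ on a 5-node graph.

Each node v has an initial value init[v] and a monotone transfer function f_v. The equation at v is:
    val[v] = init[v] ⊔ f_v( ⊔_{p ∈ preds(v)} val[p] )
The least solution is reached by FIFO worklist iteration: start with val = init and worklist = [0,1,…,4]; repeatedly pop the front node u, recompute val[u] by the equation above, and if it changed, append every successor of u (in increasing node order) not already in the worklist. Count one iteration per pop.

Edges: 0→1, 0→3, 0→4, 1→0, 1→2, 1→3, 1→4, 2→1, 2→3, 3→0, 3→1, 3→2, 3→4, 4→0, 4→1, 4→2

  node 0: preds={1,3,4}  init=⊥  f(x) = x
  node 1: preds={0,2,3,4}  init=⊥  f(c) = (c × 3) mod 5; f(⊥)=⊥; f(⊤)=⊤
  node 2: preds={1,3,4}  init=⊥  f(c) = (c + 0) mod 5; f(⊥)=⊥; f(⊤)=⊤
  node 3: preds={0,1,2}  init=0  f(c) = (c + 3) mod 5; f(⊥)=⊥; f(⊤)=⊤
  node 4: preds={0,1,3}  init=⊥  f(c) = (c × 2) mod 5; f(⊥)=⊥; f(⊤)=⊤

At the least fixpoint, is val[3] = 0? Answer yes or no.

no

Trace (12 dequeues):
  [1] u=0 | in 0 | out 0 | prev ⊥ | push {}
  [2] u=1 | in 0 | out 0 | prev ⊥ | push {0}
  [3] u=2 | in 0 | out 0 | prev ⊥ | push {1}
  [4] u=3 | in 0 | out ⊤ | prev 0 | push {2}
  [5] u=4 | in ⊤ | out ⊤ | prev ⊥ | push {}
  [6] u=0 | in ⊤ | out ⊤ | prev 0 | push {3,4}
  [7] u=1 | in ⊤ | out ⊤ | prev 0 | push {0}
  [8] u=2 | in ⊤ | out ⊤ | prev 0 | push {1}
  [9] u=3 | in ⊤ | out ⊤ | ==
  [10] u=4 | in ⊤ | out ⊤ | ==
  [11] u=0 | in ⊤ | out ⊤ | ==
  [12] u=1 | in ⊤ | out ⊤ | ==

Converged values:
  [0] ⊤
  [1] ⊤
  [2] ⊤
  [3] ⊤
  [4] ⊤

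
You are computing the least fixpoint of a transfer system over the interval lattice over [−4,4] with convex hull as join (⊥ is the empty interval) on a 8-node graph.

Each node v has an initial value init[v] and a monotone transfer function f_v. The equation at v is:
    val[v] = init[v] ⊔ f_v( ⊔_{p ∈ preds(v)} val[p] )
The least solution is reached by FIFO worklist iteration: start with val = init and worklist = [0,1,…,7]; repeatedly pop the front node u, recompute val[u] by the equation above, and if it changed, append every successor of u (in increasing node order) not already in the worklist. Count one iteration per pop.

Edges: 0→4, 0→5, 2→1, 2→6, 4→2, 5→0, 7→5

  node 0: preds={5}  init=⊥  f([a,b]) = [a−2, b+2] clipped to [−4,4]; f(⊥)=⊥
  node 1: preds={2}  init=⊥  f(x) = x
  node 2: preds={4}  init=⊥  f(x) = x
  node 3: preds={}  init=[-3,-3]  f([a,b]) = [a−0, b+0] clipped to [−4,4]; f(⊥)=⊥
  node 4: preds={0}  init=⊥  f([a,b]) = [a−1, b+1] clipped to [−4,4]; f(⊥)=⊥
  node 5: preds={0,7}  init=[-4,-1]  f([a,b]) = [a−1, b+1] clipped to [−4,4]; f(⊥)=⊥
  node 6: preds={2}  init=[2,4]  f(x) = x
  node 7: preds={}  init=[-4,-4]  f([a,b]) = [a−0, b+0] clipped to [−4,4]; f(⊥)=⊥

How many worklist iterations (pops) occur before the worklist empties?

Iteration log — 18 steps:
  step 1. node 0  ⊔preds=[-4,-1]  new=[-4,1]  old=⊥  +wl: 
  step 2. node 1  ⊔preds=⊥  new=⊥  stable
  step 3. node 2  ⊔preds=⊥  new=⊥  stable
  step 4. node 3  ⊔preds=⊥  new=[-3,-3]  stable
  step 5. node 4  ⊔preds=[-4,1]  new=[-4,2]  old=⊥  +wl: 2
  step 6. node 5  ⊔preds=[-4,1]  new=[-4,2]  old=[-4,-1]  +wl: 0
  step 7. node 6  ⊔preds=⊥  new=[2,4]  stable
  step 8. node 7  ⊔preds=⊥  new=[-4,-4]  stable
  step 9. node 2  ⊔preds=[-4,2]  new=[-4,2]  old=⊥  +wl: 1,6
  step 10. node 0  ⊔preds=[-4,2]  new=[-4,4]  old=[-4,1]  +wl: 4,5
  step 11. node 1  ⊔preds=[-4,2]  new=[-4,2]  old=⊥  +wl: 
  step 12. node 6  ⊔preds=[-4,2]  new=[-4,4]  old=[2,4]  +wl: 
  step 13. node 4  ⊔preds=[-4,4]  new=[-4,4]  old=[-4,2]  +wl: 2
  step 14. node 5  ⊔preds=[-4,4]  new=[-4,4]  old=[-4,2]  +wl: 0
  step 15. node 2  ⊔preds=[-4,4]  new=[-4,4]  old=[-4,2]  +wl: 1,6
  step 16. node 0  ⊔preds=[-4,4]  new=[-4,4]  stable
  step 17. node 1  ⊔preds=[-4,4]  new=[-4,4]  old=[-4,2]  +wl: 
  step 18. node 6  ⊔preds=[-4,4]  new=[-4,4]  stable

Least fixpoint reached:
  node 0: [-4,4]
  node 1: [-4,4]
  node 2: [-4,4]
  node 3: [-3,-3]
  node 4: [-4,4]
  node 5: [-4,4]
  node 6: [-4,4]
  node 7: [-4,-4]

18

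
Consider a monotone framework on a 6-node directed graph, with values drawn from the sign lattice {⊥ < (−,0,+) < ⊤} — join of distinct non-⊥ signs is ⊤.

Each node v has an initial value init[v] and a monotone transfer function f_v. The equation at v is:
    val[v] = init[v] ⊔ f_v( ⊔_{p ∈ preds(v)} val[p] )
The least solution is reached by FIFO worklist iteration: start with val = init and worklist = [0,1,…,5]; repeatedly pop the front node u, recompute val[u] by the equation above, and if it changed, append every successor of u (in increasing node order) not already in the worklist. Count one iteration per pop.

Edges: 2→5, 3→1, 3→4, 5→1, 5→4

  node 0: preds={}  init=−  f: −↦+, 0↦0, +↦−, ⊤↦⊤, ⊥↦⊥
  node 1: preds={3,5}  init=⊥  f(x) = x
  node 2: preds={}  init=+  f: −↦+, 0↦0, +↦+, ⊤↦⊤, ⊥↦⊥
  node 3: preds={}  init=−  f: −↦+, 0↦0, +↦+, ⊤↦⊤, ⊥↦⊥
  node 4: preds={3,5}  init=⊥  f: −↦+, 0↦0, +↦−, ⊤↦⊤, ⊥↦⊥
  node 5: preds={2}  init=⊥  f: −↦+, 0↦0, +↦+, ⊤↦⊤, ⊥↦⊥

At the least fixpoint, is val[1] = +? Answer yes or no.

no

Worklist (8 pops):
  #1 pop 0: in=⊥ → − (no change)
  #2 pop 1: in=− → − (was ⊥); enqueue []
  #3 pop 2: in=⊥ → + (no change)
  #4 pop 3: in=⊥ → − (no change)
  #5 pop 4: in=− → + (was ⊥); enqueue []
  #6 pop 5: in=+ → + (was ⊥); enqueue [1,4]
  #7 pop 1: in=⊤ → ⊤ (was −); enqueue []
  #8 pop 4: in=⊤ → ⊤ (was +); enqueue []

Fixpoint:
  val[0] = −
  val[1] = ⊤
  val[2] = +
  val[3] = −
  val[4] = ⊤
  val[5] = +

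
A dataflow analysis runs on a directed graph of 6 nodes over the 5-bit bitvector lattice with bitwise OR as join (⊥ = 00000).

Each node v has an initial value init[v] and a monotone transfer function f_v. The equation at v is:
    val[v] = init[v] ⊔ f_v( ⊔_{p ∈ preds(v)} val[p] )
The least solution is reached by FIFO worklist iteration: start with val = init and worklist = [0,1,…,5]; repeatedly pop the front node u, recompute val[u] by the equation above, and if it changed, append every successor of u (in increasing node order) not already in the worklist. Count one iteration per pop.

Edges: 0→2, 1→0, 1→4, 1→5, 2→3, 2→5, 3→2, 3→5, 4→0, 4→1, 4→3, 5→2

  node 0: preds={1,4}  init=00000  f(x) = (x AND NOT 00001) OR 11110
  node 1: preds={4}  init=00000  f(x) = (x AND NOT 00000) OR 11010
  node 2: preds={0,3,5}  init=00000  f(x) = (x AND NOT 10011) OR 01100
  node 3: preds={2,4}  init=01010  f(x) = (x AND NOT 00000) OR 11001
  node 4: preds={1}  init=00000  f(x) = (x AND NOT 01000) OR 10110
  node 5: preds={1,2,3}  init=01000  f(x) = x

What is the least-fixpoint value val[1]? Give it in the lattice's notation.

11110

Trace (13 dequeues):
  [1] u=0 | in 00000 | out 11110 | prev 00000 | push {}
  [2] u=1 | in 00000 | out 11010 | prev 00000 | push {0}
  [3] u=2 | in 11110 | out 01100 | prev 00000 | push {}
  [4] u=3 | in 01100 | out 11111 | prev 01010 | push {2}
  [5] u=4 | in 11010 | out 10110 | prev 00000 | push {1,3}
  [6] u=5 | in 11111 | out 11111 | prev 01000 | push {}
  [7] u=0 | in 11110 | out 11110 | ==
  [8] u=2 | in 11111 | out 01100 | ==
  [9] u=1 | in 10110 | out 11110 | prev 11010 | push {0,4,5}
  [10] u=3 | in 11110 | out 11111 | ==
  [11] u=0 | in 11110 | out 11110 | ==
  [12] u=4 | in 11110 | out 10110 | ==
  [13] u=5 | in 11111 | out 11111 | ==

Converged values:
  [0] 11110
  [1] 11110
  [2] 01100
  [3] 11111
  [4] 10110
  [5] 11111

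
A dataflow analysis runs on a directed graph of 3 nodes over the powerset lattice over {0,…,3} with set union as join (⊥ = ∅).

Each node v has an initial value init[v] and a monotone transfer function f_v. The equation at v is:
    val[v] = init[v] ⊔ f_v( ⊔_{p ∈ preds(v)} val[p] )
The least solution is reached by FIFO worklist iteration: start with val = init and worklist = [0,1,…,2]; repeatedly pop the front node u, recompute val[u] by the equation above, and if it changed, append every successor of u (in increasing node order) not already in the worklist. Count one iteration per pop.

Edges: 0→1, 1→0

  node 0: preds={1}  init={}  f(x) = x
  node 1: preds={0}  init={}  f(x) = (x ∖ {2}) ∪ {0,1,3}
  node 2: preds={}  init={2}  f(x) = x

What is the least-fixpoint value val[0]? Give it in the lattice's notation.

{0,1,3}

Iteration log — 5 steps:
  step 1. node 0  ⊔preds={}  new={}  stable
  step 2. node 1  ⊔preds={}  new={0,1,3}  old={}  +wl: 0
  step 3. node 2  ⊔preds={}  new={2}  stable
  step 4. node 0  ⊔preds={0,1,3}  new={0,1,3}  old={}  +wl: 1
  step 5. node 1  ⊔preds={0,1,3}  new={0,1,3}  stable

Least fixpoint reached:
  node 0: {0,1,3}
  node 1: {0,1,3}
  node 2: {2}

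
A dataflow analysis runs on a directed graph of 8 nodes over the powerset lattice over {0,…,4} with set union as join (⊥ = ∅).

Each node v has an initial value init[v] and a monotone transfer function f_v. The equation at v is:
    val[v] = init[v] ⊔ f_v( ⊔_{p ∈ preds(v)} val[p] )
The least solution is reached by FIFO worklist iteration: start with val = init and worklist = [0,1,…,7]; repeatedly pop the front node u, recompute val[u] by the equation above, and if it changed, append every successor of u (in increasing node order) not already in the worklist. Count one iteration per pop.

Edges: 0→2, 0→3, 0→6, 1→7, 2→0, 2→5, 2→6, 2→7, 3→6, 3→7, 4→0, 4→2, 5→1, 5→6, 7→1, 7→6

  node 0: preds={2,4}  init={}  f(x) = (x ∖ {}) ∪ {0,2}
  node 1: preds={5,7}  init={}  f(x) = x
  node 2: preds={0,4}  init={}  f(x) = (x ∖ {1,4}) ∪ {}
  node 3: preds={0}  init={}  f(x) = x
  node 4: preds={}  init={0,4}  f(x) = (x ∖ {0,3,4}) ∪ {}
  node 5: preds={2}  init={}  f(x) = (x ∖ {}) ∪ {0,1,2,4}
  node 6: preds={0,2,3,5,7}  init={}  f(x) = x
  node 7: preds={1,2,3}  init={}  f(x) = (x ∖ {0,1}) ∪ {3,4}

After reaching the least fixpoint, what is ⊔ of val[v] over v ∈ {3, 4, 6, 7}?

{0,1,2,3,4}

Trace (12 dequeues):
  [1] u=0 | in {0,4} | out {0,2,4} | prev {} | push {}
  [2] u=1 | in {} | out {} | ==
  [3] u=2 | in {0,2,4} | out {0,2} | prev {} | push {0}
  [4] u=3 | in {0,2,4} | out {0,2,4} | prev {} | push {}
  [5] u=4 | in {} | out {0,4} | ==
  [6] u=5 | in {0,2} | out {0,1,2,4} | prev {} | push {1}
  [7] u=6 | in {0,1,2,4} | out {0,1,2,4} | prev {} | push {}
  [8] u=7 | in {0,2,4} | out {2,3,4} | prev {} | push {6}
  [9] u=0 | in {0,2,4} | out {0,2,4} | ==
  [10] u=1 | in {0,1,2,3,4} | out {0,1,2,3,4} | prev {} | push {7}
  [11] u=6 | in {0,1,2,3,4} | out {0,1,2,3,4} | prev {0,1,2,4} | push {}
  [12] u=7 | in {0,1,2,3,4} | out {2,3,4} | ==

Converged values:
  [0] {0,2,4}
  [1] {0,1,2,3,4}
  [2] {0,2}
  [3] {0,2,4}
  [4] {0,4}
  [5] {0,1,2,4}
  [6] {0,1,2,3,4}
  [7] {2,3,4}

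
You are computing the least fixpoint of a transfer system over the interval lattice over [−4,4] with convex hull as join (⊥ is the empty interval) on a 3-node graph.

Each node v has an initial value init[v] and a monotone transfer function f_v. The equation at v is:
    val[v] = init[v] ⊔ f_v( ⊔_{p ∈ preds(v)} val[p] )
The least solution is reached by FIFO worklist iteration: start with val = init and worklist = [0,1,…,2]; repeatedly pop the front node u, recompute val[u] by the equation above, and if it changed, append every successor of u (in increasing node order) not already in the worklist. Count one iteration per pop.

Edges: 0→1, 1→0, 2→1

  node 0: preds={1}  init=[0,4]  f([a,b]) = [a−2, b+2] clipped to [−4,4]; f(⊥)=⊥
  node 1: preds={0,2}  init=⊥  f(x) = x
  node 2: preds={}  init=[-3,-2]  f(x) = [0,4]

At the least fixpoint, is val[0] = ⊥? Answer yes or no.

Trace (6 dequeues):
  [1] u=0 | in ⊥ | out [0,4] | ==
  [2] u=1 | in [-3,4] | out [-3,4] | prev ⊥ | push {0}
  [3] u=2 | in ⊥ | out [-3,4] | prev [-3,-2] | push {1}
  [4] u=0 | in [-3,4] | out [-4,4] | prev [0,4] | push {}
  [5] u=1 | in [-4,4] | out [-4,4] | prev [-3,4] | push {0}
  [6] u=0 | in [-4,4] | out [-4,4] | ==

Converged values:
  [0] [-4,4]
  [1] [-4,4]
  [2] [-3,4]

no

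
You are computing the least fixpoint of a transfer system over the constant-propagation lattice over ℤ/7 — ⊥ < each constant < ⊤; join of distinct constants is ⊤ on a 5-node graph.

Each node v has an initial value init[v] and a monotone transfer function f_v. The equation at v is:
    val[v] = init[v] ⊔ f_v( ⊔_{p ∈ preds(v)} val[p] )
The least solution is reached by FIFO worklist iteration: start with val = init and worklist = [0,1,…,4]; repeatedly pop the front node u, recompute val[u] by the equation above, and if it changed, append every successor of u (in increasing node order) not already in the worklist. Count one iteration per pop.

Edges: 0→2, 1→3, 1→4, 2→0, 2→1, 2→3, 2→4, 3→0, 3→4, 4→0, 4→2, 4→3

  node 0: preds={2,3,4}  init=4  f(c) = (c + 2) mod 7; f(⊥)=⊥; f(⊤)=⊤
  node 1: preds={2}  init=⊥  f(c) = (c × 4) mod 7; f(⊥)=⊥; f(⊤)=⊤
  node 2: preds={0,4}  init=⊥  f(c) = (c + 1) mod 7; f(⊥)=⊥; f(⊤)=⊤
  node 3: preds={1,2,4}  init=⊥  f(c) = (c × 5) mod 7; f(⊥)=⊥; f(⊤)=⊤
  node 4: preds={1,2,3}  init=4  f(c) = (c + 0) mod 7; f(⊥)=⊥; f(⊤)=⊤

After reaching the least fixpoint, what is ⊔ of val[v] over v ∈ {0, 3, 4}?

Iteration log — 10 steps:
  step 1. node 0  ⊔preds=4  new=⊤  old=4  +wl: 
  step 2. node 1  ⊔preds=⊥  new=⊥  stable
  step 3. node 2  ⊔preds=⊤  new=⊤  old=⊥  +wl: 0,1
  step 4. node 3  ⊔preds=⊤  new=⊤  old=⊥  +wl: 
  step 5. node 4  ⊔preds=⊤  new=⊤  old=4  +wl: 2,3
  step 6. node 0  ⊔preds=⊤  new=⊤  stable
  step 7. node 1  ⊔preds=⊤  new=⊤  old=⊥  +wl: 4
  step 8. node 2  ⊔preds=⊤  new=⊤  stable
  step 9. node 3  ⊔preds=⊤  new=⊤  stable
  step 10. node 4  ⊔preds=⊤  new=⊤  stable

Least fixpoint reached:
  node 0: ⊤
  node 1: ⊤
  node 2: ⊤
  node 3: ⊤
  node 4: ⊤

⊤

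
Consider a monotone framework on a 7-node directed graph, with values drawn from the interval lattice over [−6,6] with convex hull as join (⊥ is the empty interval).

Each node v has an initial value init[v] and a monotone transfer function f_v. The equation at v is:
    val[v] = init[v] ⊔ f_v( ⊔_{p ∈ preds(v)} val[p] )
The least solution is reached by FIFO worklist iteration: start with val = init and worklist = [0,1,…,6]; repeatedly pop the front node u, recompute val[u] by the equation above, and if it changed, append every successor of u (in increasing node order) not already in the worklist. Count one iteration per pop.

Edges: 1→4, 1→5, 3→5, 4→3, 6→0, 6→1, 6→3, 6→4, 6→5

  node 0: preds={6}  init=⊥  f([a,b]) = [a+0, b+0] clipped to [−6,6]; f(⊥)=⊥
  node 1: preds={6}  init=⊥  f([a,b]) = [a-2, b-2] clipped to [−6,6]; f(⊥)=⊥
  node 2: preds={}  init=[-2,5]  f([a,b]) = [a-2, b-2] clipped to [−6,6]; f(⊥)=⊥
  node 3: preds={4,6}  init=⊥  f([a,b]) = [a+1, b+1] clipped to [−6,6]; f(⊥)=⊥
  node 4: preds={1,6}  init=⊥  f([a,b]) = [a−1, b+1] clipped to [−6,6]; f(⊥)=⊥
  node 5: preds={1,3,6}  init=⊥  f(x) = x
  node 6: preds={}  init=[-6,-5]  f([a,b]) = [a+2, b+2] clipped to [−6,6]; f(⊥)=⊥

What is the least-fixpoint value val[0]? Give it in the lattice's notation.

Worklist (9 pops):
  #1 pop 0: in=[-6,-5] → [-6,-5] (was ⊥); enqueue []
  #2 pop 1: in=[-6,-5] → [-6,-6] (was ⊥); enqueue []
  #3 pop 2: in=⊥ → [-2,5] (no change)
  #4 pop 3: in=[-6,-5] → [-5,-4] (was ⊥); enqueue []
  #5 pop 4: in=[-6,-5] → [-6,-4] (was ⊥); enqueue [3]
  #6 pop 5: in=[-6,-4] → [-6,-4] (was ⊥); enqueue []
  #7 pop 6: in=⊥ → [-6,-5] (no change)
  #8 pop 3: in=[-6,-4] → [-5,-3] (was [-5,-4]); enqueue [5]
  #9 pop 5: in=[-6,-3] → [-6,-3] (was [-6,-4]); enqueue []

Fixpoint:
  val[0] = [-6,-5]
  val[1] = [-6,-6]
  val[2] = [-2,5]
  val[3] = [-5,-3]
  val[4] = [-6,-4]
  val[5] = [-6,-3]
  val[6] = [-6,-5]

[-6,-5]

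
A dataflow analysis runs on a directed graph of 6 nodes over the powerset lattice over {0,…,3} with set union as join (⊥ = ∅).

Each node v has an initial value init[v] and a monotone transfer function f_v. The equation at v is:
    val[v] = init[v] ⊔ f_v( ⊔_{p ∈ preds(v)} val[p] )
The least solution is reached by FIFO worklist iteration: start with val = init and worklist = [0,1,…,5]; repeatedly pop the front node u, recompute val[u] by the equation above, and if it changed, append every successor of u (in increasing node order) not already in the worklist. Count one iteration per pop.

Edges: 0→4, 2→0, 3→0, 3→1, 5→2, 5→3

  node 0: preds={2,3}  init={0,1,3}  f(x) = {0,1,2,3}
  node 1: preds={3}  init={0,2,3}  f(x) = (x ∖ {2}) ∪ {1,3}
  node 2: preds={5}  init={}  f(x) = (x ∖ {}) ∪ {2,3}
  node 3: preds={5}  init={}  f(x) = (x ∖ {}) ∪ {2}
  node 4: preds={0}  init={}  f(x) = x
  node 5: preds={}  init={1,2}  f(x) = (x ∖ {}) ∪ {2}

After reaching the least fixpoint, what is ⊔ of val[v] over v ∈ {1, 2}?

Worklist (8 pops):
  #1 pop 0: in={} → {0,1,2,3} (was {0,1,3}); enqueue []
  #2 pop 1: in={} → {0,1,2,3} (was {0,2,3}); enqueue []
  #3 pop 2: in={1,2} → {1,2,3} (was {}); enqueue [0]
  #4 pop 3: in={1,2} → {1,2} (was {}); enqueue [1]
  #5 pop 4: in={0,1,2,3} → {0,1,2,3} (was {}); enqueue []
  #6 pop 5: in={} → {1,2} (no change)
  #7 pop 0: in={1,2,3} → {0,1,2,3} (no change)
  #8 pop 1: in={1,2} → {0,1,2,3} (no change)

Fixpoint:
  val[0] = {0,1,2,3}
  val[1] = {0,1,2,3}
  val[2] = {1,2,3}
  val[3] = {1,2}
  val[4] = {0,1,2,3}
  val[5] = {1,2}

{0,1,2,3}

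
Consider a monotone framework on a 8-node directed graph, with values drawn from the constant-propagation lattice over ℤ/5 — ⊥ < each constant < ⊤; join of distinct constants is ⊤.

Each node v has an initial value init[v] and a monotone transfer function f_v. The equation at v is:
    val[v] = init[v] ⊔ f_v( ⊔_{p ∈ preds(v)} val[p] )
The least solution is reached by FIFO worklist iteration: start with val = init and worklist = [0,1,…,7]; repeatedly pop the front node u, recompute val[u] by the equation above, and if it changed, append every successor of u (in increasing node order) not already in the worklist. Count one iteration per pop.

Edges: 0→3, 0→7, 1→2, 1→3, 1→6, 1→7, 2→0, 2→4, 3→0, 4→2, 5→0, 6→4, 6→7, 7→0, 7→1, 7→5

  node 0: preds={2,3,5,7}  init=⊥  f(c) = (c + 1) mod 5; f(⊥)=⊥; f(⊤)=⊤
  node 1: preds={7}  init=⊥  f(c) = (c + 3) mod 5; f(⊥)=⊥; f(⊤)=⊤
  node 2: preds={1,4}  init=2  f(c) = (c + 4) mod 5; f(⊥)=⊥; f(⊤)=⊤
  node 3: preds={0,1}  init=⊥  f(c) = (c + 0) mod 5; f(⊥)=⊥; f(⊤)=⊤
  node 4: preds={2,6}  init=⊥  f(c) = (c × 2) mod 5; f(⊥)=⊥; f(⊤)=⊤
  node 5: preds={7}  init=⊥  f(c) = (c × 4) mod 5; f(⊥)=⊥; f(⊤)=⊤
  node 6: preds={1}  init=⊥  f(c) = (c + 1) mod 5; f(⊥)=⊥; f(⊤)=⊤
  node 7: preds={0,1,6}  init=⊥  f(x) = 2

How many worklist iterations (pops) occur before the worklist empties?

20

Worklist (20 pops):
  #1 pop 0: in=2 → 3 (was ⊥); enqueue []
  #2 pop 1: in=⊥ → ⊥ (no change)
  #3 pop 2: in=⊥ → 2 (no change)
  #4 pop 3: in=3 → 3 (was ⊥); enqueue [0]
  #5 pop 4: in=2 → 4 (was ⊥); enqueue [2]
  #6 pop 5: in=⊥ → ⊥ (no change)
  #7 pop 6: in=⊥ → ⊥ (no change)
  #8 pop 7: in=3 → 2 (was ⊥); enqueue [1,5]
  #9 pop 0: in=⊤ → ⊤ (was 3); enqueue [3,7]
  #10 pop 2: in=4 → ⊤ (was 2); enqueue [0,4]
  #11 pop 1: in=2 → 0 (was ⊥); enqueue [2,6]
  #12 pop 5: in=2 → 3 (was ⊥); enqueue []
  #13 pop 3: in=⊤ → ⊤ (was 3); enqueue []
  #14 pop 7: in=⊤ → 2 (no change)
  #15 pop 0: in=⊤ → ⊤ (no change)
  #16 pop 4: in=⊤ → ⊤ (was 4); enqueue []
  #17 pop 2: in=⊤ → ⊤ (no change)
  #18 pop 6: in=0 → 1 (was ⊥); enqueue [4,7]
  #19 pop 4: in=⊤ → ⊤ (no change)
  #20 pop 7: in=⊤ → 2 (no change)

Fixpoint:
  val[0] = ⊤
  val[1] = 0
  val[2] = ⊤
  val[3] = ⊤
  val[4] = ⊤
  val[5] = 3
  val[6] = 1
  val[7] = 2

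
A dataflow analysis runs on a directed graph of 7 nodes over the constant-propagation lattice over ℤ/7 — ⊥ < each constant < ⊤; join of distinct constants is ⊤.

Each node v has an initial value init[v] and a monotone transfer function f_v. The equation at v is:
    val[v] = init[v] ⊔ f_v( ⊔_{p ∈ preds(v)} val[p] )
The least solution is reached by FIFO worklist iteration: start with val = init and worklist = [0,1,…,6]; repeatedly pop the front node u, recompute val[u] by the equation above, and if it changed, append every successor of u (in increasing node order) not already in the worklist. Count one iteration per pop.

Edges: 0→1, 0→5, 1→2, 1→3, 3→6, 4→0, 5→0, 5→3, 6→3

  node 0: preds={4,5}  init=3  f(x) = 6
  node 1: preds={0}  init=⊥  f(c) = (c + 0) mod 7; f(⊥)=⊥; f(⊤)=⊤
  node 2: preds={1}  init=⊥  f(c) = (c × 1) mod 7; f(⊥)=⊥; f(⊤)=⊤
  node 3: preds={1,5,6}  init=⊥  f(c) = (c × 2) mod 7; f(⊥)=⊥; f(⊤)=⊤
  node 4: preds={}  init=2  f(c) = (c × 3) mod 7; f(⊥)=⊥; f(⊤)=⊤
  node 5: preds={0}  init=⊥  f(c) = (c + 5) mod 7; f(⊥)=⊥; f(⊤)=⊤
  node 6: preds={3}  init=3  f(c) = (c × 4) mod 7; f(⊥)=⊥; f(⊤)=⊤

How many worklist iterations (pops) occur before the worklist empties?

9

Iteration log — 9 steps:
  step 1. node 0  ⊔preds=2  new=⊤  old=3  +wl: 
  step 2. node 1  ⊔preds=⊤  new=⊤  old=⊥  +wl: 
  step 3. node 2  ⊔preds=⊤  new=⊤  old=⊥  +wl: 
  step 4. node 3  ⊔preds=⊤  new=⊤  old=⊥  +wl: 
  step 5. node 4  ⊔preds=⊥  new=2  stable
  step 6. node 5  ⊔preds=⊤  new=⊤  old=⊥  +wl: 0,3
  step 7. node 6  ⊔preds=⊤  new=⊤  old=3  +wl: 
  step 8. node 0  ⊔preds=⊤  new=⊤  stable
  step 9. node 3  ⊔preds=⊤  new=⊤  stable

Least fixpoint reached:
  node 0: ⊤
  node 1: ⊤
  node 2: ⊤
  node 3: ⊤
  node 4: 2
  node 5: ⊤
  node 6: ⊤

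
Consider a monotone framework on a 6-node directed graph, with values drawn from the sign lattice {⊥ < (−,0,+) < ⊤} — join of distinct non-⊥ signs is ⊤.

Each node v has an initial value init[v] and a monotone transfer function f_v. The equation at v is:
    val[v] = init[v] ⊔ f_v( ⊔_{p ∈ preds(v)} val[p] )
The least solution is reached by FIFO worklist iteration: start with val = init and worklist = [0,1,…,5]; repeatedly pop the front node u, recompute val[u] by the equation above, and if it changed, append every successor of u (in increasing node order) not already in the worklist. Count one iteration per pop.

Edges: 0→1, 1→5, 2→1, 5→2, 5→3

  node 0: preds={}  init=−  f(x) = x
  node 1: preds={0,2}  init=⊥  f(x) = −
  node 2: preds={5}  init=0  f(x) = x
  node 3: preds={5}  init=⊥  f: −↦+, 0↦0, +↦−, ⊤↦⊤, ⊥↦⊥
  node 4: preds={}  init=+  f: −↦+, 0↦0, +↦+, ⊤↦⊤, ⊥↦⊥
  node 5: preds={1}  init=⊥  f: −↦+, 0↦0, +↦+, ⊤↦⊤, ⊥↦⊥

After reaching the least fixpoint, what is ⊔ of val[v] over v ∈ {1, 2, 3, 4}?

⊤

Trace (9 dequeues):
  [1] u=0 | in ⊥ | out − | ==
  [2] u=1 | in ⊤ | out − | prev ⊥ | push {}
  [3] u=2 | in ⊥ | out 0 | ==
  [4] u=3 | in ⊥ | out ⊥ | ==
  [5] u=4 | in ⊥ | out + | ==
  [6] u=5 | in − | out + | prev ⊥ | push {2,3}
  [7] u=2 | in + | out ⊤ | prev 0 | push {1}
  [8] u=3 | in + | out − | prev ⊥ | push {}
  [9] u=1 | in ⊤ | out − | ==

Converged values:
  [0] −
  [1] −
  [2] ⊤
  [3] −
  [4] +
  [5] +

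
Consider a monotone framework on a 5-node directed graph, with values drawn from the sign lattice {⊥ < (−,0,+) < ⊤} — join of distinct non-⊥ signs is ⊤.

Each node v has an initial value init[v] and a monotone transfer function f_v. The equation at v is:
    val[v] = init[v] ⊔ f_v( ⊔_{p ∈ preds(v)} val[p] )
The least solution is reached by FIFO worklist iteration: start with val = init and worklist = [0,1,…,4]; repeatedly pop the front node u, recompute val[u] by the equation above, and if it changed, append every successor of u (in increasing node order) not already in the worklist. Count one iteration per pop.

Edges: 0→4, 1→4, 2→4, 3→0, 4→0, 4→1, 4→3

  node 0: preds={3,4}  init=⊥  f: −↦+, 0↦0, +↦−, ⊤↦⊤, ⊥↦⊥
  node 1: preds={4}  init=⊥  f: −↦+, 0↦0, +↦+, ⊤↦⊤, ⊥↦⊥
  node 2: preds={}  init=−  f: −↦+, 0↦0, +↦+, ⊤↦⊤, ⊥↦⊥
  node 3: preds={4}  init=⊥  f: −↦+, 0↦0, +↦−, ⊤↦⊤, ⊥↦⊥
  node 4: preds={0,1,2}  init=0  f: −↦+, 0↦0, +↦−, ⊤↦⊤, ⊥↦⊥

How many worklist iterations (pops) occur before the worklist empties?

Iteration log — 10 steps:
  step 1. node 0  ⊔preds=0  new=0  old=⊥  +wl: 
  step 2. node 1  ⊔preds=0  new=0  old=⊥  +wl: 
  step 3. node 2  ⊔preds=⊥  new=−  stable
  step 4. node 3  ⊔preds=0  new=0  old=⊥  +wl: 0
  step 5. node 4  ⊔preds=⊤  new=⊤  old=0  +wl: 1,3
  step 6. node 0  ⊔preds=⊤  new=⊤  old=0  +wl: 4
  step 7. node 1  ⊔preds=⊤  new=⊤  old=0  +wl: 
  step 8. node 3  ⊔preds=⊤  new=⊤  old=0  +wl: 0
  step 9. node 4  ⊔preds=⊤  new=⊤  stable
  step 10. node 0  ⊔preds=⊤  new=⊤  stable

Least fixpoint reached:
  node 0: ⊤
  node 1: ⊤
  node 2: −
  node 3: ⊤
  node 4: ⊤

10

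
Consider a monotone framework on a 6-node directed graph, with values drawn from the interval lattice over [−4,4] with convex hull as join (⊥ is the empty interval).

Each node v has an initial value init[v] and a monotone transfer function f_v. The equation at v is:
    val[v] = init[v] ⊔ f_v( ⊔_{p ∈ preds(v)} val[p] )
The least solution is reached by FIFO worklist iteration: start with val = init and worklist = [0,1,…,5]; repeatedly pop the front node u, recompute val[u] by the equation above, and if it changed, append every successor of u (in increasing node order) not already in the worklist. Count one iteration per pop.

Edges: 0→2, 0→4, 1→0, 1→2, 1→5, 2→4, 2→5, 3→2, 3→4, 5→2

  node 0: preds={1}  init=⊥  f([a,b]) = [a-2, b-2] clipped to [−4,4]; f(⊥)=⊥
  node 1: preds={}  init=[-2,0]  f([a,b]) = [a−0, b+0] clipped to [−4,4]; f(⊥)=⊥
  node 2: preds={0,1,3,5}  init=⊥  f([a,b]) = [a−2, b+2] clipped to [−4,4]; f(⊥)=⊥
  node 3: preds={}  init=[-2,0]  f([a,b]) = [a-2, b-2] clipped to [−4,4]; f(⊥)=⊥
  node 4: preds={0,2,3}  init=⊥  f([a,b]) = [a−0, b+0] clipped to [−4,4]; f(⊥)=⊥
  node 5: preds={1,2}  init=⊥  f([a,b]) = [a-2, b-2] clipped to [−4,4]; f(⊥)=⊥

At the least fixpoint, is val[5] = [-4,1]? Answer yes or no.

no

Iteration log — 7 steps:
  step 1. node 0  ⊔preds=[-2,0]  new=[-4,-2]  old=⊥  +wl: 
  step 2. node 1  ⊔preds=⊥  new=[-2,0]  stable
  step 3. node 2  ⊔preds=[-4,0]  new=[-4,2]  old=⊥  +wl: 
  step 4. node 3  ⊔preds=⊥  new=[-2,0]  stable
  step 5. node 4  ⊔preds=[-4,2]  new=[-4,2]  old=⊥  +wl: 
  step 6. node 5  ⊔preds=[-4,2]  new=[-4,0]  old=⊥  +wl: 2
  step 7. node 2  ⊔preds=[-4,0]  new=[-4,2]  stable

Least fixpoint reached:
  node 0: [-4,-2]
  node 1: [-2,0]
  node 2: [-4,2]
  node 3: [-2,0]
  node 4: [-4,2]
  node 5: [-4,0]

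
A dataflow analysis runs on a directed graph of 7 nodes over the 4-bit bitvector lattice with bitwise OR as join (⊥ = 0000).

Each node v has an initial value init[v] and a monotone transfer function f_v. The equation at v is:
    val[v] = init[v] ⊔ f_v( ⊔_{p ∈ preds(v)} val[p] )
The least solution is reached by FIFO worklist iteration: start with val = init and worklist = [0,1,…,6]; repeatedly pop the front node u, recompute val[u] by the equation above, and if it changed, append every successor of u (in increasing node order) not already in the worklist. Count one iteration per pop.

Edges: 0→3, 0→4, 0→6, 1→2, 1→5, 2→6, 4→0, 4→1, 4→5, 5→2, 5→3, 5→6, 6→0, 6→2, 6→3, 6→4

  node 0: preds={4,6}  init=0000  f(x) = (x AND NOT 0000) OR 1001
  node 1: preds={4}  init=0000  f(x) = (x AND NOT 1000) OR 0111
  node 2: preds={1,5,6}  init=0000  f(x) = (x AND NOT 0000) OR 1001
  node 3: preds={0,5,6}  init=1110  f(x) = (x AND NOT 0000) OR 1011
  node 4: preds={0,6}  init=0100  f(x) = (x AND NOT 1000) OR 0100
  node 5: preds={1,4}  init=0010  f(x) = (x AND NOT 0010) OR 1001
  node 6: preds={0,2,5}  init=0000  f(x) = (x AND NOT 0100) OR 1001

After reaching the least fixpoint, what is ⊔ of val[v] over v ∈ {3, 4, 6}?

1111

Iteration log — 16 steps:
  step 1. node 0  ⊔preds=0100  new=1101  old=0000  +wl: 
  step 2. node 1  ⊔preds=0100  new=0111  old=0000  +wl: 
  step 3. node 2  ⊔preds=0111  new=1111  old=0000  +wl: 
  step 4. node 3  ⊔preds=1111  new=1111  old=1110  +wl: 
  step 5. node 4  ⊔preds=1101  new=0101  old=0100  +wl: 0,1
  step 6. node 5  ⊔preds=0111  new=1111  old=0010  +wl: 2,3
  step 7. node 6  ⊔preds=1111  new=1011  old=0000  +wl: 4
  step 8. node 0  ⊔preds=1111  new=1111  old=1101  +wl: 6
  step 9. node 1  ⊔preds=0101  new=0111  stable
  step 10. node 2  ⊔preds=1111  new=1111  stable
  step 11. node 3  ⊔preds=1111  new=1111  stable
  step 12. node 4  ⊔preds=1111  new=0111  old=0101  +wl: 0,1,5
  step 13. node 6  ⊔preds=1111  new=1011  stable
  step 14. node 0  ⊔preds=1111  new=1111  stable
  step 15. node 1  ⊔preds=0111  new=0111  stable
  step 16. node 5  ⊔preds=0111  new=1111  stable

Least fixpoint reached:
  node 0: 1111
  node 1: 0111
  node 2: 1111
  node 3: 1111
  node 4: 0111
  node 5: 1111
  node 6: 1011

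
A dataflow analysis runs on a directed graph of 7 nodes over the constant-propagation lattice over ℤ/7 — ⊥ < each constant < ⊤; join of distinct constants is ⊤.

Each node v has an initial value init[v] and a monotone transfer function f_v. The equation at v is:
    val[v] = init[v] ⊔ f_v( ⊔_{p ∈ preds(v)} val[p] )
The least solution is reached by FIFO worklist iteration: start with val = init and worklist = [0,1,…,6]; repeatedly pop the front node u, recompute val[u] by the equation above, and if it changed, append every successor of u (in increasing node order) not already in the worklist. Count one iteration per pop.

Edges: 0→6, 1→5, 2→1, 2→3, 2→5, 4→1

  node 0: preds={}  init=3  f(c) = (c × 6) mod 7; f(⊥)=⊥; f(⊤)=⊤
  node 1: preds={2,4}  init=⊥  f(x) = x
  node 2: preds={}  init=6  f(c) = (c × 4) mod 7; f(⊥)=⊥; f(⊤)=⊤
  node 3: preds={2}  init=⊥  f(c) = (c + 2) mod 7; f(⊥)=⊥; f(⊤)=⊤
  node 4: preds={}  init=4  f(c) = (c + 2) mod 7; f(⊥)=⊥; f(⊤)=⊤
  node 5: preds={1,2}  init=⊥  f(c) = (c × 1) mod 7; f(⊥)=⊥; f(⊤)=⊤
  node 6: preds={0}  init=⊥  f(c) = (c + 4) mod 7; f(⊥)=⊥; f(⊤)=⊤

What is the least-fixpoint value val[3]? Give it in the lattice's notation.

Iteration log — 7 steps:
  step 1. node 0  ⊔preds=⊥  new=3  stable
  step 2. node 1  ⊔preds=⊤  new=⊤  old=⊥  +wl: 
  step 3. node 2  ⊔preds=⊥  new=6  stable
  step 4. node 3  ⊔preds=6  new=1  old=⊥  +wl: 
  step 5. node 4  ⊔preds=⊥  new=4  stable
  step 6. node 5  ⊔preds=⊤  new=⊤  old=⊥  +wl: 
  step 7. node 6  ⊔preds=3  new=0  old=⊥  +wl: 

Least fixpoint reached:
  node 0: 3
  node 1: ⊤
  node 2: 6
  node 3: 1
  node 4: 4
  node 5: ⊤
  node 6: 0

1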